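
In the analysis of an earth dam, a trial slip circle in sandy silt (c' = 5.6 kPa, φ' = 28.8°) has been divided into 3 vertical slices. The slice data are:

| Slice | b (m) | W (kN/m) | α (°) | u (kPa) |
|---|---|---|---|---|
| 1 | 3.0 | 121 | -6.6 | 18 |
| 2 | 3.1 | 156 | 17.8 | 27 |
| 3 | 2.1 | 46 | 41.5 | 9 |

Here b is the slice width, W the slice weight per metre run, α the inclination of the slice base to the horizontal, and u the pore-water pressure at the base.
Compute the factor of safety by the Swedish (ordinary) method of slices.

Ordinary method of slices: FS = Σ[c'·Δl_i + (W_i cosα_i − u_i·Δl_i)·tanφ'] / Σ W_i sinα_i, with Δl_i = b_i / cosα_i.
Slice 1: Δl = 3.0/cos(-6.6°) = 3.020 m; N'_1 = 121·cos(-6.6°) − 18·3.020 = 65.8; c'Δl = 16.91; W sinα = -13.9
Slice 2: Δl = 3.1/cos17.8° = 3.256 m; N'_2 = 156·cos17.8° − 27·3.256 = 60.6; c'Δl = 18.23; W sinα = 47.7
Slice 3: Δl = 2.1/cos41.5° = 2.804 m; N'_3 = 46·cos41.5° − 9·2.804 = 9.2; c'Δl = 15.70; W sinα = 30.5
Σc'Δl = 50.8 kN/m; ΣN' = 135.7 kN/m; ΣW sinα = 64.3 kN/m
Resisting = 50.8 + 135.7·tan28.8° = 50.8 + 74.6 = 125.4 kN/m
FS = 125.4 / 64.3 = 1.952

FS = 1.95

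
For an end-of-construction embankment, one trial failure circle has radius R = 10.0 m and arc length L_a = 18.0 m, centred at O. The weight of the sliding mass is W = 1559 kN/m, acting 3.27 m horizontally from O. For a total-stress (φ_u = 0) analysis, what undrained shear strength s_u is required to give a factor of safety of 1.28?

FS = s_u·L_a·R / (W·d), so s_u = FS·W·d / (L_a·R).
s_u = 1.28·1559·3.27 / (18.00·10.0) = 6525.4 / 180.00 = 36.25 kPa

s_u = 36.3 kPa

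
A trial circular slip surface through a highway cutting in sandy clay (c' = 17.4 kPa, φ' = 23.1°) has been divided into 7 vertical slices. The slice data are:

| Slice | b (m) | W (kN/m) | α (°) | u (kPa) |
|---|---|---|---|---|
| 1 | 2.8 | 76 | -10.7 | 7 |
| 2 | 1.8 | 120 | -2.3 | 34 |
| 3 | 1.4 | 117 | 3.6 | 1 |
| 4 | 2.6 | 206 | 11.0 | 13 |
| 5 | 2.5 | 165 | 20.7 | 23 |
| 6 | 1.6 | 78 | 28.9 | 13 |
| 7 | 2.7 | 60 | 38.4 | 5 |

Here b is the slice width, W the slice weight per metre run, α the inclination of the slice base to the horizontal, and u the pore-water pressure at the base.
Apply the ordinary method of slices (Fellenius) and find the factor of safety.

FS = 3.29

Ordinary method of slices: FS = Σ[c'·Δl_i + (W_i cosα_i − u_i·Δl_i)·tanφ'] / Σ W_i sinα_i, with Δl_i = b_i / cosα_i.
Slice 1: Δl = 2.8/cos(-10.7°) = 2.850 m; N'_1 = 76·cos(-10.7°) − 7·2.850 = 54.7; c'Δl = 49.58; W sinα = -14.1
Slice 2: Δl = 1.8/cos(-2.3°) = 1.801 m; N'_2 = 120·cos(-2.3°) − 34·1.801 = 58.7; c'Δl = 31.35; W sinα = -4.8
Slice 3: Δl = 1.4/cos3.6° = 1.403 m; N'_3 = 117·cos3.6° − 1·1.403 = 115.4; c'Δl = 24.41; W sinα = 7.3
Slice 4: Δl = 2.6/cos11.0° = 2.649 m; N'_4 = 206·cos11.0° − 13·2.649 = 167.8; c'Δl = 46.09; W sinα = 39.3
Slice 5: Δl = 2.5/cos20.7° = 2.673 m; N'_5 = 165·cos20.7° − 23·2.673 = 92.9; c'Δl = 46.50; W sinα = 58.3
Slice 6: Δl = 1.6/cos28.9° = 1.828 m; N'_6 = 78·cos28.9° − 13·1.828 = 44.5; c'Δl = 31.80; W sinα = 37.7
Slice 7: Δl = 2.7/cos38.4° = 3.445 m; N'_7 = 60·cos38.4° − 5·3.445 = 29.8; c'Δl = 59.95; W sinα = 37.3
Σc'Δl = 289.7 kN/m; ΣN' = 563.7 kN/m; ΣW sinα = 161.0 kN/m
Resisting = 289.7 + 563.7·tan23.1° = 289.7 + 240.5 = 530.1 kN/m
FS = 530.1 / 161.0 = 3.292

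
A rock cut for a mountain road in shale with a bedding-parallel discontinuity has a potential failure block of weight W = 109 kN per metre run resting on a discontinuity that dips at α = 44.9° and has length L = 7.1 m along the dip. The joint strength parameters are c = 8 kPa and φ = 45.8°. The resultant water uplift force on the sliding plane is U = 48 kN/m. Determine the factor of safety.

Resolving the block weight along and normal to the plane and applying the Mohr–Coulomb strength on the joint:
N' = W cosα − U = 109·cos44.9° − 48 = 29.2 kN/m
Driving force T = W sinα = 109·sin44.9° = 76.9 kN/m
Resisting force R = c·L + N'·tanφ = 8·7.1 + 29.2·tan45.8° = 56.8 + 30.0 = 86.8 kN/m
FS = R / T = 86.8 / 76.9 = 1.129

FS = 1.13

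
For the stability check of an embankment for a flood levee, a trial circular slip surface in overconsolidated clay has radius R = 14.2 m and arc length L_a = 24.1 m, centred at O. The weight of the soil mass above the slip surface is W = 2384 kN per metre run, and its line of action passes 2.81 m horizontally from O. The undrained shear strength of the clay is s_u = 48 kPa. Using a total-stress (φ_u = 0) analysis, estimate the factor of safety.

FS = 2.45

Taking moments about the centre O, the resisting moment is provided by the undrained shear strength acting along the arc:
M_R = s_u·L_a·R = 48·24.10·14.2 = 16426.6 kN·m/m
M_D = W·d = 2384·2.81 = 6699.0 kN·m/m
FS = M_R / M_D = 16426.6 / 6699.0 = 2.452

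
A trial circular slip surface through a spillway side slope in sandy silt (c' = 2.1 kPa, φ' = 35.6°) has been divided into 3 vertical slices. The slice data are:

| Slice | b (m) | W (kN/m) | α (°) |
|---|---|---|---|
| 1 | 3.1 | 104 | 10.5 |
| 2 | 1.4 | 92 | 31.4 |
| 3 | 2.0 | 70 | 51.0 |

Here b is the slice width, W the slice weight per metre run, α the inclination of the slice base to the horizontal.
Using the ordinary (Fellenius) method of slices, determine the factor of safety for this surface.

FS = 1.47

Ordinary method of slices: FS = Σ[c'·Δl_i + (W_i cosα_i)·tanφ'] / Σ W_i sinα_i, with Δl_i = b_i / cosα_i.
Slice 1: Δl = 3.1/cos10.5° = 3.153 m; N'_1 = 104·cos10.5° = 102.3; c'Δl = 6.62; W sinα = 19.0
Slice 2: Δl = 1.4/cos31.4° = 1.640 m; N'_2 = 92·cos31.4° = 78.5; c'Δl = 3.44; W sinα = 47.9
Slice 3: Δl = 2.0/cos51.0° = 3.178 m; N'_3 = 70·cos51.0° = 44.1; c'Δl = 6.67; W sinα = 54.4
Σc'Δl = 16.7 kN/m; ΣN' = 224.8 kN/m; ΣW sinα = 121.3 kN/m
Resisting = 16.7 + 224.8·tan35.6° = 16.7 + 161.0 = 177.7 kN/m
FS = 177.7 / 121.3 = 1.465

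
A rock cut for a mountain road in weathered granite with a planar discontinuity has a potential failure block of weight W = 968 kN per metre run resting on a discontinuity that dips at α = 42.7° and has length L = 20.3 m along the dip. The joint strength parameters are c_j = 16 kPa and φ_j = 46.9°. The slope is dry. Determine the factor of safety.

FS = 1.65

Resolving the block weight along and normal to the plane and applying the Mohr–Coulomb strength on the joint:
N' = W cosα = 968·cos42.7° = 711.4 kN/m
Driving force T = W sinα = 968·sin42.7° = 656.5 kN/m
Resisting force R = c_j·L + N'·tanφ_j = 16·20.3 + 711.4·tan46.9° = 324.8 + 760.2 = 1085.0 kN/m
FS = R / T = 1085.0 / 656.5 = 1.653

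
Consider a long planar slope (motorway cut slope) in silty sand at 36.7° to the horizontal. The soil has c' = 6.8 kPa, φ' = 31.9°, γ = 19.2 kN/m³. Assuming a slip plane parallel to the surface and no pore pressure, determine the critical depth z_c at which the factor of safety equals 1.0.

z_c = 4.48 m

Setting FS = 1.00 in FS = [c' + γz cos²β tanφ'] / [γz sinβ cosβ] and solving for z:
z = c' / [γ cosβ (FS·sinβ − cosβ·tanφ')]
  = 6.8 / [19.2·cos36.7°·(1.00·sin36.7° − cos36.7°·tan31.9°)]
  = 6.8 / [19.2·0.8018·(1.00·0.5976 − 0.8018·0.6224)]
  = 6.8 / 1.5173 = 4.482 m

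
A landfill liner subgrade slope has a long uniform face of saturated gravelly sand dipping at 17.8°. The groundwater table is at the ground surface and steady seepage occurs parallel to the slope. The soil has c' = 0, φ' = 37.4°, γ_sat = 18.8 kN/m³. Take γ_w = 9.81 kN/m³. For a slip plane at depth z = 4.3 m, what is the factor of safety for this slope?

With seepage parallel to the slope and the water table at the surface, the effective normal stress on the slip plane uses the buoyant unit weight γ' = γ_sat − γ_w while the driving shear stress uses γ_sat:
FS = [c' + γ' z cos²β tanφ'] / [γ_sat z sinβ cosβ]
(For c' = 0 this reduces to FS = (γ'/γ_sat)·tanφ'/tanβ.)
γ' = 18.8 − 9.81 = 8.99 kN/m³
Numerator = 0.0 + 8.99·4.3·cos²17.8°·tan37.4° = 0.0 + 8.99·4.3·0.9066·0.7646 = 26.794 kPa
Denominator = 18.8·4.3·sin17.8°·cos17.8° = 18.8·4.3·0.3057·0.9521 = 23.529 kPa
FS = 26.794 / 23.529 = 1.139

FS = 1.14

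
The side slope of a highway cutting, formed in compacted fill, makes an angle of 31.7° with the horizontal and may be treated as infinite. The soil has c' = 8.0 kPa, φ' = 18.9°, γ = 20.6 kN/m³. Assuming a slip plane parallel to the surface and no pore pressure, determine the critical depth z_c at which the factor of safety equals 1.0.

Setting FS = 1.00 in FS = [c' + γz cos²β tanφ'] / [γz sinβ cosβ] and solving for z:
z = c' / [γ cosβ (FS·sinβ − cosβ·tanφ')]
  = 8.0 / [20.6·cos31.7°·(1.00·sin31.7° − cos31.7°·tan18.9°)]
  = 8.0 / [20.6·0.8508·(1.00·0.5255 − 0.8508·0.3424)]
  = 8.0 / 4.1043 = 1.949 m

z_c = 1.95 m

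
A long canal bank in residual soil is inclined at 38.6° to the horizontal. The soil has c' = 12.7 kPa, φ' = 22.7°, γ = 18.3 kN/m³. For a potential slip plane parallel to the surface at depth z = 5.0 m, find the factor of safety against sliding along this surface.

FS = 0.81

For an infinite slope with a slip plane parallel to the surface (no pore pressure): FS = [c' + γz cos²β tanφ'] / [γz sinβ cosβ].
γz = 18.3·5.0 = 91.50 kN/m²
Numerator = 12.7 + 91.50·cos²38.6°·tan22.7° = 12.7 + 91.50·0.6108·0.4183 = 36.078 kPa
Denominator = 91.50·sin38.6°·cos38.6° = 91.50·0.6239·0.7815 = 44.613 kPa
FS = 36.078 / 44.613 = 0.809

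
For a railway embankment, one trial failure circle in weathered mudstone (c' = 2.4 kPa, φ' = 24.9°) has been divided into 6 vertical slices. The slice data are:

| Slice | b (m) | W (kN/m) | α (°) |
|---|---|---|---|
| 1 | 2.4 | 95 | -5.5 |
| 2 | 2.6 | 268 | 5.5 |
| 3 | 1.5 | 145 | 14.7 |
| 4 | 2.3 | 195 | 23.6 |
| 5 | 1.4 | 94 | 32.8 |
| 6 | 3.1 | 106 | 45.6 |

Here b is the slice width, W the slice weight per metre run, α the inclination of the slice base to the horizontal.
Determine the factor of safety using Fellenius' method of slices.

Ordinary method of slices: FS = Σ[c'·Δl_i + (W_i cosα_i)·tanφ'] / Σ W_i sinα_i, with Δl_i = b_i / cosα_i.
Slice 1: Δl = 2.4/cos(-5.5°) = 2.411 m; N'_1 = 95·cos(-5.5°) = 94.6; c'Δl = 5.79; W sinα = -9.1
Slice 2: Δl = 2.6/cos5.5° = 2.612 m; N'_2 = 268·cos5.5° = 266.8; c'Δl = 6.27; W sinα = 25.7
Slice 3: Δl = 1.5/cos14.7° = 1.551 m; N'_3 = 145·cos14.7° = 140.3; c'Δl = 3.72; W sinα = 36.8
Slice 4: Δl = 2.3/cos23.6° = 2.510 m; N'_4 = 195·cos23.6° = 178.7; c'Δl = 6.02; W sinα = 78.1
Slice 5: Δl = 1.4/cos32.8° = 1.666 m; N'_5 = 94·cos32.8° = 79.0; c'Δl = 4.00; W sinα = 50.9
Slice 6: Δl = 3.1/cos45.6° = 4.431 m; N'_6 = 106·cos45.6° = 74.2; c'Δl = 10.63; W sinα = 75.7
Σc'Δl = 36.4 kN/m; ΣN' = 833.5 kN/m; ΣW sinα = 258.1 kN/m
Resisting = 36.4 + 833.5·tan24.9° = 36.4 + 386.9 = 423.3 kN/m
FS = 423.3 / 258.1 = 1.640

FS = 1.64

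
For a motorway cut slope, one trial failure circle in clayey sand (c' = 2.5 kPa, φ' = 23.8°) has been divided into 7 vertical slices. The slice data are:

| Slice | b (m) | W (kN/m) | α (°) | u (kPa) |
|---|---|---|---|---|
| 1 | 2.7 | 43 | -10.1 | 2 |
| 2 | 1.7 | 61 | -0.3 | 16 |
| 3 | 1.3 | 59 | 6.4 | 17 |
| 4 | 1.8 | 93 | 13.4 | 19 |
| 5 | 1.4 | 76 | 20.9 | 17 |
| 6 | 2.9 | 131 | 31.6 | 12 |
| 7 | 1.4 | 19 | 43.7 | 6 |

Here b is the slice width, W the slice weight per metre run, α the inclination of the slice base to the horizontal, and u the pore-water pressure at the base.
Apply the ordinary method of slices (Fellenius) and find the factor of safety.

FS = 1.24

Ordinary method of slices: FS = Σ[c'·Δl_i + (W_i cosα_i − u_i·Δl_i)·tanφ'] / Σ W_i sinα_i, with Δl_i = b_i / cosα_i.
Slice 1: Δl = 2.7/cos(-10.1°) = 2.743 m; N'_1 = 43·cos(-10.1°) − 2·2.743 = 36.8; c'Δl = 6.86; W sinα = -7.5
Slice 2: Δl = 1.7/cos(-0.3°) = 1.700 m; N'_2 = 61·cos(-0.3°) − 16·1.700 = 33.8; c'Δl = 4.25; W sinα = -0.3
Slice 3: Δl = 1.3/cos6.4° = 1.308 m; N'_3 = 59·cos6.4° − 17·1.308 = 36.4; c'Δl = 3.27; W sinα = 6.6
Slice 4: Δl = 1.8/cos13.4° = 1.850 m; N'_4 = 93·cos13.4° − 19·1.850 = 55.3; c'Δl = 4.63; W sinα = 21.6
Slice 5: Δl = 1.4/cos20.9° = 1.499 m; N'_5 = 76·cos20.9° − 17·1.499 = 45.5; c'Δl = 3.75; W sinα = 27.1
Slice 6: Δl = 2.9/cos31.6° = 3.405 m; N'_6 = 131·cos31.6° − 12·3.405 = 70.7; c'Δl = 8.51; W sinα = 68.6
Slice 7: Δl = 1.4/cos43.7° = 1.936 m; N'_7 = 19·cos43.7° − 6·1.936 = 2.1; c'Δl = 4.84; W sinα = 13.1
Σc'Δl = 36.1 kN/m; ΣN' = 280.7 kN/m; ΣW sinα = 129.2 kN/m
Resisting = 36.1 + 280.7·tan23.8° = 36.1 + 123.8 = 159.9 kN/m
FS = 159.9 / 129.2 = 1.238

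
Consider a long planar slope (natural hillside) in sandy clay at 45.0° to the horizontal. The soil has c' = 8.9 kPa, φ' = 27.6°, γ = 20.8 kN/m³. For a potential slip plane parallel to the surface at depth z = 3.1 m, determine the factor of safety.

FS = 0.80

For an infinite slope with a slip plane parallel to the surface (no pore pressure): FS = [c' + γz cos²β tanφ'] / [γz sinβ cosβ].
γz = 20.8·3.1 = 64.48 kN/m²
Numerator = 8.9 + 64.48·cos²45.0°·tan27.6° = 8.9 + 64.48·0.5000·0.5228 = 25.755 kPa
Denominator = 64.48·sin45.0°·cos45.0° = 64.48·0.7071·0.7071 = 32.240 kPa
FS = 25.755 / 32.240 = 0.799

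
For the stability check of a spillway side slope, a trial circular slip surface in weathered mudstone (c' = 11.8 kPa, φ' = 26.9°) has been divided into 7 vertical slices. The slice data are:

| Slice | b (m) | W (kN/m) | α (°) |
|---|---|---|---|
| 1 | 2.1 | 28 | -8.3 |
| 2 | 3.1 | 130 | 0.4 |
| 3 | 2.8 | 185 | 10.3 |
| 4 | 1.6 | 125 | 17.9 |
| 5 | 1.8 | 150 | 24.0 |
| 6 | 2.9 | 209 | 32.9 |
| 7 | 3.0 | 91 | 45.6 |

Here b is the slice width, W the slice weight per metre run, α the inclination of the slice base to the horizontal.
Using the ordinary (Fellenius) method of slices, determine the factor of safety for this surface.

FS = 2.12

Ordinary method of slices: FS = Σ[c'·Δl_i + (W_i cosα_i)·tanφ'] / Σ W_i sinα_i, with Δl_i = b_i / cosα_i.
Slice 1: Δl = 2.1/cos(-8.3°) = 2.122 m; N'_1 = 28·cos(-8.3°) = 27.7; c'Δl = 25.04; W sinα = -4.0
Slice 2: Δl = 3.1/cos0.4° = 3.100 m; N'_2 = 130·cos0.4° = 130.0; c'Δl = 36.58; W sinα = 0.9
Slice 3: Δl = 2.8/cos10.3° = 2.846 m; N'_3 = 185·cos10.3° = 182.0; c'Δl = 33.58; W sinα = 33.1
Slice 4: Δl = 1.6/cos17.9° = 1.681 m; N'_4 = 125·cos17.9° = 118.9; c'Δl = 19.84; W sinα = 38.4
Slice 5: Δl = 1.8/cos24.0° = 1.970 m; N'_5 = 150·cos24.0° = 137.0; c'Δl = 23.25; W sinα = 61.0
Slice 6: Δl = 2.9/cos32.9° = 3.454 m; N'_6 = 209·cos32.9° = 175.5; c'Δl = 40.76; W sinα = 113.5
Slice 7: Δl = 3.0/cos45.6° = 4.288 m; N'_7 = 91·cos45.6° = 63.7; c'Δl = 50.60; W sinα = 65.0
Σc'Δl = 229.6 kN/m; ΣN' = 834.9 kN/m; ΣW sinα = 307.9 kN/m
Resisting = 229.6 + 834.9·tan26.9° = 229.6 + 423.5 = 653.2 kN/m
FS = 653.2 / 307.9 = 2.121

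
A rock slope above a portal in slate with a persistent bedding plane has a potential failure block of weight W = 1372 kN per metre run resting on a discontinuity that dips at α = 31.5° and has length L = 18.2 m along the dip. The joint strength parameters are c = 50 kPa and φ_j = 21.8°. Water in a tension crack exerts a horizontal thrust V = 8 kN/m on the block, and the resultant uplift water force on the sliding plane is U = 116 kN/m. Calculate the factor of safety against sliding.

Resolving the block weight along and normal to the plane and applying the Mohr–Coulomb strength on the joint:
N' = W cosα − U − V sinα = 1372·cos31.5° − 116 − 8·sin31.5° = 1049.6 kN/m
Driving force T = W sinα + V cosα = 1372·sin31.5° + 8·cos31.5° = 723.7 kN/m
Resisting force R = c·L + N'·tanφ_j = 50·18.2 + 1049.6·tan21.8° = 910.0 + 419.8 = 1329.8 kN/m
FS = R / T = 1329.8 / 723.7 = 1.838

FS = 1.84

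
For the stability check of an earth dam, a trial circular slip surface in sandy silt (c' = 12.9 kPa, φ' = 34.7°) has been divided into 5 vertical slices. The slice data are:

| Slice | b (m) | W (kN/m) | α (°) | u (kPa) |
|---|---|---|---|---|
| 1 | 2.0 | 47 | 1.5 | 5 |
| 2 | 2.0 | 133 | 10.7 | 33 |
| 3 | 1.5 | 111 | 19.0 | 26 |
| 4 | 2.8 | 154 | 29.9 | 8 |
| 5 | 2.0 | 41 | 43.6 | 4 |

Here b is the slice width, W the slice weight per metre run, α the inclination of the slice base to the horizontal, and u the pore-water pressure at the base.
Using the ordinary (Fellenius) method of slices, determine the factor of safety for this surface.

Ordinary method of slices: FS = Σ[c'·Δl_i + (W_i cosα_i − u_i·Δl_i)·tanφ'] / Σ W_i sinα_i, with Δl_i = b_i / cosα_i.
Slice 1: Δl = 2.0/cos1.5° = 2.001 m; N'_1 = 47·cos1.5° − 5·2.001 = 37.0; c'Δl = 25.81; W sinα = 1.2
Slice 2: Δl = 2.0/cos10.7° = 2.035 m; N'_2 = 133·cos10.7° − 33·2.035 = 63.5; c'Δl = 26.26; W sinα = 24.7
Slice 3: Δl = 1.5/cos19.0° = 1.586 m; N'_3 = 111·cos19.0° − 26·1.586 = 63.7; c'Δl = 20.46; W sinα = 36.1
Slice 4: Δl = 2.8/cos29.9° = 3.230 m; N'_4 = 154·cos29.9° − 8·3.230 = 107.7; c'Δl = 41.67; W sinα = 76.8
Slice 5: Δl = 2.0/cos43.6° = 2.762 m; N'_5 = 41·cos43.6° − 4·2.762 = 18.6; c'Δl = 35.63; W sinα = 28.3
Σc'Δl = 149.8 kN/m; ΣN' = 290.5 kN/m; ΣW sinα = 167.1 kN/m
Resisting = 149.8 + 290.5·tan34.7° = 149.8 + 201.2 = 351.0 kN/m
FS = 351.0 / 167.1 = 2.100

FS = 2.10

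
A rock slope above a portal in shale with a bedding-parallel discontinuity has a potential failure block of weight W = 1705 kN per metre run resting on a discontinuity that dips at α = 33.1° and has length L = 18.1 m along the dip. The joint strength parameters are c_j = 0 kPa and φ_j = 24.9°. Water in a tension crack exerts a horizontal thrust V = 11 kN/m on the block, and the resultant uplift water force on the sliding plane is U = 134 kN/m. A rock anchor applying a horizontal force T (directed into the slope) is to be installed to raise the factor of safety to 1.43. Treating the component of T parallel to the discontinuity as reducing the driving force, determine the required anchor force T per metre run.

Resolving forces along and normal to the sliding plane, with the horizontal anchor force T adding T·sinα to the effective normal force and T·cosα acting up the plane against the driving force:
FS = [c_jL + (W cosα − U − V sinα + T sinα) tanφ_j] / [W sinα + V cosα − T cosα]
Without the anchor: N' = 1288.3 kN/m, driving T_d = 940.3 kN/m, resisting R = 0·18.1 + 1288.3·tan24.9° = 598.0 kN/m, FS = 0.64.
Setting FS = 1.43 and solving for T:
1.43·(940.3 − T cos33.1°) = 598.0 + T sin33.1°·tan24.9°
T·(sin33.1°·tan24.9° + 1.43·cos33.1°) = 1.43·940.3 − 598.0
T·(0.5461·0.4642 + 1.43·0.8377) = 1344.7 − 598.0 = 746.6
T·1.4514 = 746.6
T = 514.4 kN/m

T = 514 kN/m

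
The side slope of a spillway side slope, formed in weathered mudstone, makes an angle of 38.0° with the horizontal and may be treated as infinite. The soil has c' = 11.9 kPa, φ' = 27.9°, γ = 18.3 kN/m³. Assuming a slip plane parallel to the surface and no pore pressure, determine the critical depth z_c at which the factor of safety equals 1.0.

z_c = 4.16 m

Setting FS = 1.00 in FS = [c' + γz cos²β tanφ'] / [γz sinβ cosβ] and solving for z:
z = c' / [γ cosβ (FS·sinβ − cosβ·tanφ')]
  = 11.9 / [18.3·cos38.0°·(1.00·sin38.0° − cos38.0°·tan27.9°)]
  = 11.9 / [18.3·0.7880·(1.00·0.6157 − 0.7880·0.5295)]
  = 11.9 / 2.8615 = 4.159 m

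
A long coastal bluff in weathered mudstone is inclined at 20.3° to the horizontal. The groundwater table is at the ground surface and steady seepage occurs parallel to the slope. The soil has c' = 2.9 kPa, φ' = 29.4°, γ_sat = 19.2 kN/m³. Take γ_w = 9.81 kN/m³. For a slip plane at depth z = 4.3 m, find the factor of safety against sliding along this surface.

FS = 0.85

With seepage parallel to the slope and the water table at the surface, the effective normal stress on the slip plane uses the buoyant unit weight γ' = γ_sat − γ_w while the driving shear stress uses γ_sat:
FS = [c' + γ' z cos²β tanφ'] / [γ_sat z sinβ cosβ]
γ' = 19.2 − 9.81 = 9.39 kN/m³
Numerator = 2.9 + 9.39·4.3·cos²20.3°·tan29.4° = 2.9 + 9.39·4.3·0.8796·0.5635 = 22.913 kPa
Denominator = 19.2·4.3·sin20.3°·cos20.3° = 19.2·4.3·0.3469·0.9379 = 26.864 kPa
FS = 22.913 / 26.864 = 0.853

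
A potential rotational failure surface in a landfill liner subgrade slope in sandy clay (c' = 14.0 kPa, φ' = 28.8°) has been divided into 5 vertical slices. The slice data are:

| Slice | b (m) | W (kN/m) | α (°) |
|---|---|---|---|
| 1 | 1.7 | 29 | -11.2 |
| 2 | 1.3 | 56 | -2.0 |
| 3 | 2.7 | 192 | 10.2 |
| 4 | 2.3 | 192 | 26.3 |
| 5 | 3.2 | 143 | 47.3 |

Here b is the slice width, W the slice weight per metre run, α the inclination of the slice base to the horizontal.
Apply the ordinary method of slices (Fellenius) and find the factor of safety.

FS = 2.22

Ordinary method of slices: FS = Σ[c'·Δl_i + (W_i cosα_i)·tanφ'] / Σ W_i sinα_i, with Δl_i = b_i / cosα_i.
Slice 1: Δl = 1.7/cos(-11.2°) = 1.733 m; N'_1 = 29·cos(-11.2°) = 28.4; c'Δl = 24.26; W sinα = -5.6
Slice 2: Δl = 1.3/cos(-2.0°) = 1.301 m; N'_2 = 56·cos(-2.0°) = 56.0; c'Δl = 18.21; W sinα = -2.0
Slice 3: Δl = 2.7/cos10.2° = 2.743 m; N'_3 = 192·cos10.2° = 189.0; c'Δl = 38.41; W sinα = 34.0
Slice 4: Δl = 2.3/cos26.3° = 2.566 m; N'_4 = 192·cos26.3° = 172.1; c'Δl = 35.92; W sinα = 85.1
Slice 5: Δl = 3.2/cos47.3° = 4.719 m; N'_5 = 143·cos47.3° = 97.0; c'Δl = 66.06; W sinα = 105.1
Σc'Δl = 182.9 kN/m; ΣN' = 542.5 kN/m; ΣW sinα = 216.6 kN/m
Resisting = 182.9 + 542.5·tan28.8° = 182.9 + 298.2 = 481.1 kN/m
FS = 481.1 / 216.6 = 2.221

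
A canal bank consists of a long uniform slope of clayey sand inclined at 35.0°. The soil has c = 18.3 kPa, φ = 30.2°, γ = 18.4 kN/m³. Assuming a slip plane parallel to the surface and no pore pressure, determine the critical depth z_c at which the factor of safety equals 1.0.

Setting FS = 1.00 in FS = [c + γz cos²β tanφ] / [γz sinβ cosβ] and solving for z:
z = c / [γ cosβ (FS·sinβ − cosβ·tanφ)]
  = 18.3 / [18.4·cos35.0°·(1.00·sin35.0° − cos35.0°·tan30.2°)]
  = 18.3 / [18.4·0.8192·(1.00·0.5736 − 0.8192·0.5820)]
  = 18.3 / 1.4593 = 12.540 m

z_c = 12.54 m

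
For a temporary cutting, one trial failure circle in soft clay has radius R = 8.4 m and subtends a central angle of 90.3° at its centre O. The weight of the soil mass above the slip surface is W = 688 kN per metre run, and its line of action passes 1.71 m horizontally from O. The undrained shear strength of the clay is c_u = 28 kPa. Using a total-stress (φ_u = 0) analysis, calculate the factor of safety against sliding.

Taking moments about the centre O, the resisting moment is provided by the undrained shear strength acting along the arc:
Arc length L_a = R·θ = 8.4·(90.3°·π/180) = 8.4·1.5760 = 13.24 m
M_R = c_u·L_a·R = 28·13.24·8.4 = 3113.7 kN·m/m
M_D = W·d = 688·1.71 = 1176.5 kN·m/m
FS = M_R / M_D = 3113.7 / 1176.5 = 2.647

FS = 2.65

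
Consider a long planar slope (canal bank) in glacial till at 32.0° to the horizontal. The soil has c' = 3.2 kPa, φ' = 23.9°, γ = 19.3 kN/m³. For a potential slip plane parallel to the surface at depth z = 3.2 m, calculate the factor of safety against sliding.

FS = 0.82

For an infinite slope with a slip plane parallel to the surface (no pore pressure): FS = [c' + γz cos²β tanφ'] / [γz sinβ cosβ].
γz = 19.3·3.2 = 61.76 kN/m²
Numerator = 3.2 + 61.76·cos²32.0°·tan23.9° = 3.2 + 61.76·0.7192·0.4431 = 22.883 kPa
Denominator = 61.76·sin32.0°·cos32.0° = 61.76·0.5299·0.8480 = 27.755 kPa
FS = 22.883 / 27.755 = 0.824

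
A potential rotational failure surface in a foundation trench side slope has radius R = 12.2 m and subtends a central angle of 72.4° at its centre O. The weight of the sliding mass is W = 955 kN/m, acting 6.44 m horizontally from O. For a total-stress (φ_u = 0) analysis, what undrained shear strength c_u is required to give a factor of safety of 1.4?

c_u = 45.8 kPa

FS = c_u·L_a·R / (W·d), so c_u = FS·W·d / (L_a·R).
Arc length L_a = R·θ = 12.2·(72.4°·π/180) = 12.2·1.2636 = 15.42 m
c_u = 1.4·955·6.44 / (15.42·12.2) = 8610.3 / 188.08 = 45.78 kPa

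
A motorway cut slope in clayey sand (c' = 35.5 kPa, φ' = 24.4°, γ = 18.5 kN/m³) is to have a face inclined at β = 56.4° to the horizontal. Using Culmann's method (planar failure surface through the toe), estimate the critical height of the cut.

H_c = 38.32 m

Culmann's analysis gives the critical failure plane at α_cr = (β + φ')/2 = (56.4 + 24.4)/2 = 40.4°, and the critical height
H_c = (4c'/γ) · sinβ cosφ' / [1 − cos(β − φ')]
    = (4·35.5/18.5) · sin56.4°·cos24.4° / [1 − cos(32.0°)]
    = 7.676 · 0.8329·0.9107 / [1 − 0.8480]
    = 7.676 · 0.7585 / 0.1520
    = 38.32 m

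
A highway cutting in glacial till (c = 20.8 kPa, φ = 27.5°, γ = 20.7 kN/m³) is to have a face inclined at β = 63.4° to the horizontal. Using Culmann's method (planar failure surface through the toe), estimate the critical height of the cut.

Culmann's analysis gives the critical failure plane at α_cr = (β + φ)/2 = (63.4 + 27.5)/2 = 45.5°, and the critical height
H_c = (4c/γ) · sinβ cosφ / [1 − cos(β − φ)]
    = (4·20.8/20.7) · sin63.4°·cos27.5° / [1 − cos(35.9°)]
    = 4.019 · 0.8942·0.8870 / [1 − 0.8100]
    = 4.019 · 0.7931 / 0.1900
    = 16.78 m

H_c = 16.78 m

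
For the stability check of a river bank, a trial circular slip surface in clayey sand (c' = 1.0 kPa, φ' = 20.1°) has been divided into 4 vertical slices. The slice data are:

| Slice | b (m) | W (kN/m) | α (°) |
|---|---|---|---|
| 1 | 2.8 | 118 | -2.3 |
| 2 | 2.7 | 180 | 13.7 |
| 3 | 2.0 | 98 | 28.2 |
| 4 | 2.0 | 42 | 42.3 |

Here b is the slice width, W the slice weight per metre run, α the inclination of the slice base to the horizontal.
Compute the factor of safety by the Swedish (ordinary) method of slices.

Ordinary method of slices: FS = Σ[c'·Δl_i + (W_i cosα_i)·tanφ'] / Σ W_i sinα_i, with Δl_i = b_i / cosα_i.
Slice 1: Δl = 2.8/cos(-2.3°) = 2.802 m; N'_1 = 118·cos(-2.3°) = 117.9; c'Δl = 2.80; W sinα = -4.7
Slice 2: Δl = 2.7/cos13.7° = 2.779 m; N'_2 = 180·cos13.7° = 174.9; c'Δl = 2.78; W sinα = 42.6
Slice 3: Δl = 2.0/cos28.2° = 2.269 m; N'_3 = 98·cos28.2° = 86.4; c'Δl = 2.27; W sinα = 46.3
Slice 4: Δl = 2.0/cos42.3° = 2.704 m; N'_4 = 42·cos42.3° = 31.1; c'Δl = 2.70; W sinα = 28.3
Σc'Δl = 10.6 kN/m; ΣN' = 410.2 kN/m; ΣW sinα = 112.5 kN/m
Resisting = 10.6 + 410.2·tan20.1° = 10.6 + 150.1 = 160.7 kN/m
FS = 160.7 / 112.5 = 1.429

FS = 1.43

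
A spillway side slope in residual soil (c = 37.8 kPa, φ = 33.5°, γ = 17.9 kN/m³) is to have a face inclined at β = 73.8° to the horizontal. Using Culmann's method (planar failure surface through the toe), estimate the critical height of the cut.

H_c = 28.50 m

Culmann's analysis gives the critical failure plane at α_cr = (β + φ)/2 = (73.8 + 33.5)/2 = 53.6°, and the critical height
H_c = (4c/γ) · sinβ cosφ / [1 − cos(β − φ)]
    = (4·37.8/17.9) · sin73.8°·cos33.5° / [1 − cos(40.3°)]
    = 8.447 · 0.9603·0.8339 / [1 − 0.7627]
    = 8.447 · 0.8008 / 0.2373
    = 28.50 m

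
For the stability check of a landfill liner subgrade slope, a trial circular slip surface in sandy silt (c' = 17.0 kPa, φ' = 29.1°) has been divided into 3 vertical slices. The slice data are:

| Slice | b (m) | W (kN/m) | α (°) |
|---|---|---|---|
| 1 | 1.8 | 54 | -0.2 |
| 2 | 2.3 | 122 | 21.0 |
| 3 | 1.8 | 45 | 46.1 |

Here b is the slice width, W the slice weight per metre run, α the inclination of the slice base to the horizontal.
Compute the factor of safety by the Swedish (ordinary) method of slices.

Ordinary method of slices: FS = Σ[c'·Δl_i + (W_i cosα_i)·tanφ'] / Σ W_i sinα_i, with Δl_i = b_i / cosα_i.
Slice 1: Δl = 1.8/cos(-0.2°) = 1.800 m; N'_1 = 54·cos(-0.2°) = 54.0; c'Δl = 30.60; W sinα = -0.2
Slice 2: Δl = 2.3/cos21.0° = 2.464 m; N'_2 = 122·cos21.0° = 113.9; c'Δl = 41.88; W sinα = 43.7
Slice 3: Δl = 1.8/cos46.1° = 2.596 m; N'_3 = 45·cos46.1° = 31.2; c'Δl = 44.13; W sinα = 32.4
Σc'Δl = 116.6 kN/m; ΣN' = 199.1 kN/m; ΣW sinα = 76.0 kN/m
Resisting = 116.6 + 199.1·tan29.1° = 116.6 + 110.8 = 227.4 kN/m
FS = 227.4 / 76.0 = 2.994

FS = 2.99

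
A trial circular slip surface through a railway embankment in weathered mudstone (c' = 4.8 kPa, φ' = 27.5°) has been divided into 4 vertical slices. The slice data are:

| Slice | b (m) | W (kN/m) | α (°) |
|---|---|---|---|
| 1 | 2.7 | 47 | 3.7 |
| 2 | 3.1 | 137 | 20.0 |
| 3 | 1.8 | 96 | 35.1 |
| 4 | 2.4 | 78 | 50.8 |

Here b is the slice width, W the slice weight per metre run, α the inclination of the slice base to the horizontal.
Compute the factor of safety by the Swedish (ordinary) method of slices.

FS = 1.30

Ordinary method of slices: FS = Σ[c'·Δl_i + (W_i cosα_i)·tanφ'] / Σ W_i sinα_i, with Δl_i = b_i / cosα_i.
Slice 1: Δl = 2.7/cos3.7° = 2.706 m; N'_1 = 47·cos3.7° = 46.9; c'Δl = 12.99; W sinα = 3.0
Slice 2: Δl = 3.1/cos20.0° = 3.299 m; N'_2 = 137·cos20.0° = 128.7; c'Δl = 15.83; W sinα = 46.9
Slice 3: Δl = 1.8/cos35.1° = 2.200 m; N'_3 = 96·cos35.1° = 78.5; c'Δl = 10.56; W sinα = 55.2
Slice 4: Δl = 2.4/cos50.8° = 3.797 m; N'_4 = 78·cos50.8° = 49.3; c'Δl = 18.23; W sinα = 60.4
Σc'Δl = 57.6 kN/m; ΣN' = 303.5 kN/m; ΣW sinα = 165.5 kN/m
Resisting = 57.6 + 303.5·tan27.5° = 57.6 + 158.0 = 215.6 kN/m
FS = 215.6 / 165.5 = 1.302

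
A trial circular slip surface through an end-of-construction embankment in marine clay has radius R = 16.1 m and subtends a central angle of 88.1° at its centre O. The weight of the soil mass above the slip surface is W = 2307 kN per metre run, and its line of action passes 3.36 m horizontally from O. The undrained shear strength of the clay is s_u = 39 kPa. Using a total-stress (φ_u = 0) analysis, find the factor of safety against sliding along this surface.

Taking moments about the centre O, the resisting moment is provided by the undrained shear strength acting along the arc:
Arc length L_a = R·θ = 16.1·(88.1°·π/180) = 16.1·1.5376 = 24.76 m
M_R = s_u·L_a·R = 39·24.76·16.1 = 15544.2 kN·m/m
M_D = W·d = 2307·3.36 = 7751.5 kN·m/m
FS = M_R / M_D = 15544.2 / 7751.5 = 2.005

FS = 2.01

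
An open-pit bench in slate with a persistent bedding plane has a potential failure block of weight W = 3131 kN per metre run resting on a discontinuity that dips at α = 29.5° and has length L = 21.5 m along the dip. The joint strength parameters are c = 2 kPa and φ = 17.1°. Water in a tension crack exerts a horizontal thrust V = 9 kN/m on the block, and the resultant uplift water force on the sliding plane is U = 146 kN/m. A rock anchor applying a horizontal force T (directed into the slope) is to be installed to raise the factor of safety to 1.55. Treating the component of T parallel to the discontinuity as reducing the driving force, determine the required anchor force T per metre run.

T = 1044 kN/m

Resolving forces along and normal to the sliding plane, with the horizontal anchor force T adding T·sinα to the effective normal force and T·cosα acting up the plane against the driving force:
FS = [cL + (W cosα − U − V sinα + T sinα) tanφ] / [W sinα + V cosα − T cosα]
Without the anchor: N' = 2574.7 kN/m, driving T_d = 1549.6 kN/m, resisting R = 2·21.5 + 2574.7·tan17.1° = 835.1 kN/m, FS = 0.54.
Setting FS = 1.55 and solving for T:
1.55·(1549.6 − T cos29.5°) = 835.1 + T sin29.5°·tan17.1°
T·(sin29.5°·tan17.1° + 1.55·cos29.5°) = 1.55·1549.6 − 835.1
T·(0.4924·0.3076 + 1.55·0.8704) = 2401.9 − 835.1 = 1566.8
T·1.5005 = 1566.8
T = 1044.2 kN/m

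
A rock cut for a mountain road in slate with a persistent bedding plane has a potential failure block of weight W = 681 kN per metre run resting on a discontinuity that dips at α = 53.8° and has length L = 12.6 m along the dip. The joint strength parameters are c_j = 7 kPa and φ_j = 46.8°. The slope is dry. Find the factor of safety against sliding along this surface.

Resolving the block weight along and normal to the plane and applying the Mohr–Coulomb strength on the joint:
N' = W cosα = 681·cos53.8° = 402.2 kN/m
Driving force T = W sinα = 681·sin53.8° = 549.5 kN/m
Resisting force R = c_j·L + N'·tanφ_j = 7·12.6 + 402.2·tan46.8° = 88.2 + 428.3 = 516.5 kN/m
FS = R / T = 516.5 / 549.5 = 0.940

FS = 0.94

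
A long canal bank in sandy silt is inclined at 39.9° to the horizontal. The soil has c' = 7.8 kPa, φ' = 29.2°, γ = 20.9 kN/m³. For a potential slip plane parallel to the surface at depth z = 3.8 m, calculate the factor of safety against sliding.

For an infinite slope with a slip plane parallel to the surface (no pore pressure): FS = [c' + γz cos²β tanφ'] / [γz sinβ cosβ].
γz = 20.9·3.8 = 79.42 kN/m²
Numerator = 7.8 + 79.42·cos²39.9°·tan29.2° = 7.8 + 79.42·0.5885·0.5589 = 33.923 kPa
Denominator = 79.42·sin39.9°·cos39.9° = 79.42·0.6414·0.7672 = 39.082 kPa
FS = 33.923 / 39.082 = 0.868

FS = 0.87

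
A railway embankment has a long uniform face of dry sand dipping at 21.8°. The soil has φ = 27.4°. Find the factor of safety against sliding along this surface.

FS = 1.30

For a dry cohesionless infinite slope the factor of safety is FS = tanφ / tanβ.
FS = tan27.4° / tan21.8° = 0.5184 / 0.4000 = 1.296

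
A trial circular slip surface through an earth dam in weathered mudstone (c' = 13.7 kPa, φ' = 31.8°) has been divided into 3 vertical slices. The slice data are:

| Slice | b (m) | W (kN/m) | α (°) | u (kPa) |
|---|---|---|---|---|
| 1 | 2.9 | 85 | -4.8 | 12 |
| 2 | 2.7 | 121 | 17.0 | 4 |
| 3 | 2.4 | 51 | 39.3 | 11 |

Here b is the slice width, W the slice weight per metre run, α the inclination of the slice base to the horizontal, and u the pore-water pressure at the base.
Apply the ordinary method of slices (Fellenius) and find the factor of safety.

FS = 3.63

Ordinary method of slices: FS = Σ[c'·Δl_i + (W_i cosα_i − u_i·Δl_i)·tanφ'] / Σ W_i sinα_i, with Δl_i = b_i / cosα_i.
Slice 1: Δl = 2.9/cos(-4.8°) = 2.910 m; N'_1 = 85·cos(-4.8°) − 12·2.910 = 49.8; c'Δl = 39.87; W sinα = -7.1
Slice 2: Δl = 2.7/cos17.0° = 2.823 m; N'_2 = 121·cos17.0° − 4·2.823 = 104.4; c'Δl = 38.68; W sinα = 35.4
Slice 3: Δl = 2.4/cos39.3° = 3.101 m; N'_3 = 51·cos39.3° − 11·3.101 = 5.4; c'Δl = 42.49; W sinα = 32.3
Σc'Δl = 121.0 kN/m; ΣN' = 159.5 kN/m; ΣW sinα = 60.6 kN/m
Resisting = 121.0 + 159.5·tan31.8° = 121.0 + 98.9 = 220.0 kN/m
FS = 220.0 / 60.6 = 3.632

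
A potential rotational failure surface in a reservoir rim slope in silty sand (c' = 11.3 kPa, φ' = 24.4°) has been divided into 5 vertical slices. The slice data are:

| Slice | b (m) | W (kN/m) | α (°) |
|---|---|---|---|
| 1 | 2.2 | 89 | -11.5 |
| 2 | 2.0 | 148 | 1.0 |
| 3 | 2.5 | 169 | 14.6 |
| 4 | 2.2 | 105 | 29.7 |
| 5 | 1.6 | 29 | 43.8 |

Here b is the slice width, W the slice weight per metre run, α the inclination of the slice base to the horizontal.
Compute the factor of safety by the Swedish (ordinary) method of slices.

FS = 3.64

Ordinary method of slices: FS = Σ[c'·Δl_i + (W_i cosα_i)·tanφ'] / Σ W_i sinα_i, with Δl_i = b_i / cosα_i.
Slice 1: Δl = 2.2/cos(-11.5°) = 2.245 m; N'_1 = 89·cos(-11.5°) = 87.2; c'Δl = 25.37; W sinα = -17.7
Slice 2: Δl = 2.0/cos1.0° = 2.000 m; N'_2 = 148·cos1.0° = 148.0; c'Δl = 22.60; W sinα = 2.6
Slice 3: Δl = 2.5/cos14.6° = 2.583 m; N'_3 = 169·cos14.6° = 163.5; c'Δl = 29.19; W sinα = 42.6
Slice 4: Δl = 2.2/cos29.7° = 2.533 m; N'_4 = 105·cos29.7° = 91.2; c'Δl = 28.62; W sinα = 52.0
Slice 5: Δl = 1.6/cos43.8° = 2.217 m; N'_5 = 29·cos43.8° = 20.9; c'Δl = 25.05; W sinα = 20.1
Σc'Δl = 130.8 kN/m; ΣN' = 510.9 kN/m; ΣW sinα = 99.5 kN/m
Resisting = 130.8 + 510.9·tan24.4° = 130.8 + 231.7 = 362.6 kN/m
FS = 362.6 / 99.5 = 3.643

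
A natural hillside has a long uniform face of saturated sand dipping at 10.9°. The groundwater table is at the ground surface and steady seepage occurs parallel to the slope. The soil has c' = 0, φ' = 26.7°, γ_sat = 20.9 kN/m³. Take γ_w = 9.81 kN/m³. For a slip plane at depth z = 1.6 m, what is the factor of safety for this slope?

With seepage parallel to the slope and the water table at the surface, the effective normal stress on the slip plane uses the buoyant unit weight γ' = γ_sat − γ_w while the driving shear stress uses γ_sat:
FS = [c' + γ' z cos²β tanφ'] / [γ_sat z sinβ cosβ]
(For c' = 0 this reduces to FS = (γ'/γ_sat)·tanφ'/tanβ.)
γ' = 20.9 − 9.81 = 11.09 kN/m³
Numerator = 0.0 + 11.09·1.6·cos²10.9°·tan26.7° = 0.0 + 11.09·1.6·0.9642·0.5029 = 8.605 kPa
Denominator = 20.9·1.6·sin10.9°·cos10.9° = 20.9·1.6·0.1891·0.9820 = 6.209 kPa
FS = 8.605 / 6.209 = 1.386

FS = 1.39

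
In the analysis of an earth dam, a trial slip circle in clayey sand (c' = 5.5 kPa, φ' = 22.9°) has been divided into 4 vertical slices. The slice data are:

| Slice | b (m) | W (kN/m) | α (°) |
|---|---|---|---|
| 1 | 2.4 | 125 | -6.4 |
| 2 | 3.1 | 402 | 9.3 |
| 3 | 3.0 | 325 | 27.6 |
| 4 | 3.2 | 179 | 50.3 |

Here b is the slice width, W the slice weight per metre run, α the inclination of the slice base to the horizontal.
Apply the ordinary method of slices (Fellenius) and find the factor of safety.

FS = 1.38

Ordinary method of slices: FS = Σ[c'·Δl_i + (W_i cosα_i)·tanφ'] / Σ W_i sinα_i, with Δl_i = b_i / cosα_i.
Slice 1: Δl = 2.4/cos(-6.4°) = 2.415 m; N'_1 = 125·cos(-6.4°) = 124.2; c'Δl = 13.28; W sinα = -13.9
Slice 2: Δl = 3.1/cos9.3° = 3.141 m; N'_2 = 402·cos9.3° = 396.7; c'Δl = 17.28; W sinα = 65.0
Slice 3: Δl = 3.0/cos27.6° = 3.385 m; N'_3 = 325·cos27.6° = 288.0; c'Δl = 18.62; W sinα = 150.6
Slice 4: Δl = 3.2/cos50.3° = 5.010 m; N'_4 = 179·cos50.3° = 114.3; c'Δl = 27.55; W sinα = 137.7
Σc'Δl = 76.7 kN/m; ΣN' = 923.3 kN/m; ΣW sinα = 339.3 kN/m
Resisting = 76.7 + 923.3·tan22.9° = 76.7 + 390.0 = 466.7 kN/m
FS = 466.7 / 339.3 = 1.376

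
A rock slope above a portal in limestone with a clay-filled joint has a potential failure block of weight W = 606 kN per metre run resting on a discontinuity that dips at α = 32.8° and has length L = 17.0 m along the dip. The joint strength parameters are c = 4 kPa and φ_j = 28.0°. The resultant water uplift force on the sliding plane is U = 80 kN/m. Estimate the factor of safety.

FS = 0.90

Resolving the block weight along and normal to the plane and applying the Mohr–Coulomb strength on the joint:
N' = W cosα − U = 606·cos32.8° − 80 = 429.4 kN/m
Driving force T = W sinα = 606·sin32.8° = 328.3 kN/m
Resisting force R = c·L + N'·tanφ_j = 4·17.0 + 429.4·tan28.0° = 68.0 + 228.3 = 296.3 kN/m
FS = R / T = 296.3 / 328.3 = 0.903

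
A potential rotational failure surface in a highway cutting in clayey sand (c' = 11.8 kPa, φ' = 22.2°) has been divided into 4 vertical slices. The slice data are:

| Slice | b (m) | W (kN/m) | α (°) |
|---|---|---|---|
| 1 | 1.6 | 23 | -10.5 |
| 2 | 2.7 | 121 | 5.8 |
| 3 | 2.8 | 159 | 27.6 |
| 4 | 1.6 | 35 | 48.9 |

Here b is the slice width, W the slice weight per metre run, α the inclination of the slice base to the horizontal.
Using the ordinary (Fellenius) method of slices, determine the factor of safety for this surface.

Ordinary method of slices: FS = Σ[c'·Δl_i + (W_i cosα_i)·tanφ'] / Σ W_i sinα_i, with Δl_i = b_i / cosα_i.
Slice 1: Δl = 1.6/cos(-10.5°) = 1.627 m; N'_1 = 23·cos(-10.5°) = 22.6; c'Δl = 19.20; W sinα = -4.2
Slice 2: Δl = 2.7/cos5.8° = 2.714 m; N'_2 = 121·cos5.8° = 120.4; c'Δl = 32.02; W sinα = 12.2
Slice 3: Δl = 2.8/cos27.6° = 3.160 m; N'_3 = 159·cos27.6° = 140.9; c'Δl = 37.28; W sinα = 73.7
Slice 4: Δl = 1.6/cos48.9° = 2.434 m; N'_4 = 35·cos48.9° = 23.0; c'Δl = 28.72; W sinα = 26.4
Σc'Δl = 117.2 kN/m; ΣN' = 306.9 kN/m; ΣW sinα = 108.1 kN/m
Resisting = 117.2 + 306.9·tan22.2° = 117.2 + 125.2 = 242.5 kN/m
FS = 242.5 / 108.1 = 2.244

FS = 2.24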